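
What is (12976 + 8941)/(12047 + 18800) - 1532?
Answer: -47235687/30847 ≈ -1531.3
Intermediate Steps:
(12976 + 8941)/(12047 + 18800) - 1532 = 21917/30847 - 1532 = -47235687/30847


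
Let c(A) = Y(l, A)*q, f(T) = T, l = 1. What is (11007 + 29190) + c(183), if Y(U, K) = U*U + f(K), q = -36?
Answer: 33573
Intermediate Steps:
Y(U, K) = K + U² (Y(U, K) = U*U + K = U² + K = K + U²)
c(A) = -36 - 36*A (c(A) = (A + 1²)*(-36) = (A + 1)*(-36) = (1 + A)*(-36) = -36 - 36*A)
(11007 + 29190) + c(183) = (11007 + 29190) + (-36 - 36*183) = 40197 + (-36 - 6588) = 40197 - 6624 = 33573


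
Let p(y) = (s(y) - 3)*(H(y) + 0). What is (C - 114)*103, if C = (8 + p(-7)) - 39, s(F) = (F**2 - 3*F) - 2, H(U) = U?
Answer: -61800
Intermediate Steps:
s(F) = -2 + F**2 - 3*F
p(y) = y*(-5 + y**2 - 3*y) (p(y) = ((-2 + y**2 - 3*y) - 3)*(y + 0) = (-5 + y**2 - 3*y)*y = y*(-5 + y**2 - 3*y))
C = -486 (C = (8 - 7*(-5 + (-7)**2 - 3*(-7))) - 39 = (8 - 7*(-5 + 49 + 21)) - 39 = (8 - 7*65) - 39 = (8 - 455) - 39 = -447 - 39 = -486)
(C - 114)*103 = (-486 - 114)*103 = -600*103 = -61800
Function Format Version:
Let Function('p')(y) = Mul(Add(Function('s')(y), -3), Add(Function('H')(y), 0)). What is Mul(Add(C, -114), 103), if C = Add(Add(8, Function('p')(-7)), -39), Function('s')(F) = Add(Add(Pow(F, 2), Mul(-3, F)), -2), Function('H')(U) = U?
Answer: -61800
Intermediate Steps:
Function('s')(F) = Add(-2, Pow(F, 2), Mul(-3, F))
Function('p')(y) = Mul(y, Add(-5, Pow(y, 2), Mul(-3, y))) (Function('p')(y) = Mul(Add(Add(-2, Pow(y, 2), Mul(-3, y)), -3), Add(y, 0)) = Mul(Add(-5, Pow(y, 2), Mul(-3, y)), y) = Mul(y, Add(-5, Pow(y, 2), Mul(-3, y))))
C = -486 (C = Add(Add(8, Mul(-7, Add(-5, Pow(-7, 2), Mul(-3, -7)))), -39) = Add(Add(8, Mul(-7, Add(-5, 49, 21))), -39) = Add(Add(8, Mul(-7, 65)), -39) = Add(Add(8, -455), -39) = Add(-447, -39) = -486)
Mul(Add(C, -114), 103) = Mul(Add(-486, -114), 103) = Mul(-600, 103) = -61800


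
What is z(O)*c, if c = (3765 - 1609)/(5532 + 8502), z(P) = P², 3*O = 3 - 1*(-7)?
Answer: 107800/63153 ≈ 1.7070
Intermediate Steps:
O = 10/3 (O = (3 - 1*(-7))/3 = (3 + 7)/3 = (⅓)*10 = 10/3 ≈ 3.3333)
c = 1078/7017 (c = 2156/14034 = 2156*(1/14034) = 1078/7017 ≈ 0.15363)
z(O)*c = (10/3)²*(1078/7017) = (100/9)*(1078/7017) = 107800/63153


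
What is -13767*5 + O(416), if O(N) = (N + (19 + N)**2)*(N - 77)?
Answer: 64219464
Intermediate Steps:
O(N) = (-77 + N)*(N + (19 + N)**2) (O(N) = (N + (19 + N)**2)*(-77 + N) = (-77 + N)*(N + (19 + N)**2))
-13767*5 + O(416) = -13767*5 + (-27797 + 416**3 - 2642*416 - 38*416**2) = -68835 + (-27797 + 71991296 - 1099072 - 38*173056) = -68835 + (-27797 + 71991296 - 1099072 - 6576128) = -68835 + 64288299 = 64219464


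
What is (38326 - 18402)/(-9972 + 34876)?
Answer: 4981/6226 ≈ 0.80003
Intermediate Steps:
(38326 - 18402)/(-9972 + 34876) = 19924/24904 = 19924*(1/24904) = 4981/6226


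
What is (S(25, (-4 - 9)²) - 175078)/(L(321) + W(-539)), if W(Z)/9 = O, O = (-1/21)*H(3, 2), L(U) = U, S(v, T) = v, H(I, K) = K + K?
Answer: -408457/745 ≈ -548.26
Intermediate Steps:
H(I, K) = 2*K
O = -4/21 (O = (-1/21)*(2*2) = -1*1/21*4 = -1/21*4 = -4/21 ≈ -0.19048)
W(Z) = -12/7 (W(Z) = 9*(-4/21) = -12/7)
(S(25, (-4 - 9)²) - 175078)/(L(321) + W(-539)) = (25 - 175078)/(321 - 12/7) = -175053/2235/7 = -175053*7/2235 = -408457/745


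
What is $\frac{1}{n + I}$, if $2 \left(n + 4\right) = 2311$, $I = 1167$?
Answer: $\frac{2}{4637} \approx 0.00043131$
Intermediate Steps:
$n = \frac{2303}{2}$ ($n = -4 + \frac{1}{2} \cdot 2311 = -4 + \frac{2311}{2} = \frac{2303}{2} \approx 1151.5$)
$\frac{1}{n + I} = \frac{1}{\frac{2303}{2} + 1167} = \frac{1}{\frac{4637}{2}} = \frac{2}{4637}$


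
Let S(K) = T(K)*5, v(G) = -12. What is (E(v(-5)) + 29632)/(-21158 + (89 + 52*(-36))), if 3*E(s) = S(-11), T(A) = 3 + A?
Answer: -88856/68823 ≈ -1.2911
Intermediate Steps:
S(K) = 15 + 5*K (S(K) = (3 + K)*5 = 15 + 5*K)
E(s) = -40/3 (E(s) = (15 + 5*(-11))/3 = (15 - 55)/3 = (⅓)*(-40) = -40/3)
(E(v(-5)) + 29632)/(-21158 + (89 + 52*(-36))) = (-40/3 + 29632)/(-21158 + (89 + 52*(-36))) = 88856/(3*(-21158 + (89 - 1872))) = 88856/(3*(-21158 - 1783)) = (88856/3)/(-22941) = (88856/3)*(-1/22941) = -88856/68823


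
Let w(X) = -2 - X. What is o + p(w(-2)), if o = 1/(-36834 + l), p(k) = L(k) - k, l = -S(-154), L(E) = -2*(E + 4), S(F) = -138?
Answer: -293569/36696 ≈ -8.0000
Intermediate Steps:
L(E) = -8 - 2*E (L(E) = -2*(4 + E) = -8 - 2*E)
l = 138 (l = -1*(-138) = 138)
p(k) = -8 - 3*k (p(k) = (-8 - 2*k) - k = -8 - 3*k)
o = -1/36696 (o = 1/(-36834 + 138) = 1/(-36696) = -1/36696 ≈ -2.7251e-5)
o + p(w(-2)) = -1/36696 + (-8 - 3*(-2 - 1*(-2))) = -1/36696 + (-8 - 3*(-2 + 2)) = -1/36696 + (-8 - 3*0) = -1/36696 + (-8 + 0) = -1/36696 - 8 = -293569/36696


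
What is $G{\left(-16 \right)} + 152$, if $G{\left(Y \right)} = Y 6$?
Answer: $56$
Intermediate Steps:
$G{\left(Y \right)} = 6 Y$
$G{\left(-16 \right)} + 152 = 6 \left(-16\right) + 152 = -96 + 152 = 56$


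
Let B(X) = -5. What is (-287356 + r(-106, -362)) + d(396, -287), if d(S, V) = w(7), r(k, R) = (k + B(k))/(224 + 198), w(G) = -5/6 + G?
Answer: -181892611/633 ≈ -2.8735e+5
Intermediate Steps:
w(G) = -⅚ + G (w(G) = -5*⅙ + G = -⅚ + G)
r(k, R) = -5/422 + k/422 (r(k, R) = (k - 5)/(224 + 198) = (-5 + k)/422 = (-5 + k)*(1/422) = -5/422 + k/422)
d(S, V) = 37/6 (d(S, V) = -⅚ + 7 = 37/6)
(-287356 + r(-106, -362)) + d(396, -287) = (-287356 + (-5/422 + (1/422)*(-106))) + 37/6 = (-287356 + (-5/422 - 53/211)) + 37/6 = (-287356 - 111/422) + 37/6 = -121264343/422 + 37/6 = -181892611/633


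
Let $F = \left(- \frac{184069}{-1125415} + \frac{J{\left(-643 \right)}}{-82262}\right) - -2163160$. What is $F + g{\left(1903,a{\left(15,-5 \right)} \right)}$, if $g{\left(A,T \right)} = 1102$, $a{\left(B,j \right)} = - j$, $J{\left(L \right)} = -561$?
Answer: $\frac{200364986653809153}{92578888730} \approx 2.1643 \cdot 10^{6}$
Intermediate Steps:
$F = \frac{200262964718428693}{92578888730}$ ($F = \left(- \frac{184069}{-1125415} - \frac{561}{-82262}\right) - -2163160 = \left(\left(-184069\right) \left(- \frac{1}{1125415}\right) - - \frac{561}{82262}\right) + 2163160 = \left(\frac{184069}{1125415} + \frac{561}{82262}\right) + 2163160 = \frac{15773241893}{92578888730} + 2163160 = \frac{200262964718428693}{92578888730} \approx 2.1632 \cdot 10^{6}$)
$F + g{\left(1903,a{\left(15,-5 \right)} \right)} = \frac{200262964718428693}{92578888730} + 1102 = \frac{200364986653809153}{92578888730}$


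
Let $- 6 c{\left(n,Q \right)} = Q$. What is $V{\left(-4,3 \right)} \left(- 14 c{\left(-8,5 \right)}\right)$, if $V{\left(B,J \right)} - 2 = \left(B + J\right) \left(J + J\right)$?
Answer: $- \frac{140}{3} \approx -46.667$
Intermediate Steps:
$V{\left(B,J \right)} = 2 + 2 J \left(B + J\right)$ ($V{\left(B,J \right)} = 2 + \left(B + J\right) \left(J + J\right) = 2 + \left(B + J\right) 2 J = 2 + 2 J \left(B + J\right)$)
$c{\left(n,Q \right)} = - \frac{Q}{6}$
$V{\left(-4,3 \right)} \left(- 14 c{\left(-8,5 \right)}\right) = \left(2 + 2 \cdot 3^{2} + 2 \left(-4\right) 3\right) \left(- 14 \left(\left(- \frac{1}{6}\right) 5\right)\right) = \left(2 + 2 \cdot 9 - 24\right) \left(\left(-14\right) \left(- \frac{5}{6}\right)\right) = \left(2 + 18 - 24\right) \frac{35}{3} = \left(-4\right) \frac{35}{3} = - \frac{140}{3}$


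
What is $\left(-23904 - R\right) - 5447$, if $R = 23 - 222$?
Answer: $-29152$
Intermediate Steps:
$R = -199$ ($R = 23 - 222 = -199$)
$\left(-23904 - R\right) - 5447 = \left(-23904 - -199\right) - 5447 = \left(-23904 + 199\right) - 5447 = -23705 - 5447 = -29152$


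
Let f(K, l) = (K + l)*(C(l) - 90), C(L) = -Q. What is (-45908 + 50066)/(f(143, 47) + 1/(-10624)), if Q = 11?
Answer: -446208/2059339 ≈ -0.21668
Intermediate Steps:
C(L) = -11 (C(L) = -1*11 = -11)
f(K, l) = -101*K - 101*l (f(K, l) = (K + l)*(-11 - 90) = (K + l)*(-101) = -101*K - 101*l)
(-45908 + 50066)/(f(143, 47) + 1/(-10624)) = (-45908 + 50066)/((-101*143 - 101*47) + 1/(-10624)) = 4158/((-14443 - 4747) - 1/10624) = 4158/(-19190 - 1/10624) = 4158/(-203874561/10624) = 4158*(-10624/203874561) = -446208/2059339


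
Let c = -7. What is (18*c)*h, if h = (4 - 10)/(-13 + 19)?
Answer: 126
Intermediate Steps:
h = -1 (h = -6/6 = -6*⅙ = -1)
(18*c)*h = (18*(-7))*(-1) = -126*(-1) = 126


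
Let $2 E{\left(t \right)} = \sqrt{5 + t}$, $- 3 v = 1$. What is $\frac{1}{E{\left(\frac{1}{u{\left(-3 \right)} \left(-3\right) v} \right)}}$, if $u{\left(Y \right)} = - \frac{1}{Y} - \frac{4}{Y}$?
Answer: $\frac{\sqrt{35}}{7} \approx 0.84515$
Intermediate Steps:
$v = - \frac{1}{3}$ ($v = \left(- \frac{1}{3}\right) 1 = - \frac{1}{3} \approx -0.33333$)
$u{\left(Y \right)} = - \frac{5}{Y}$
$E{\left(t \right)} = \frac{\sqrt{5 + t}}{2}$
$\frac{1}{E{\left(\frac{1}{u{\left(-3 \right)} \left(-3\right) v} \right)}} = \frac{1}{\frac{1}{2} \sqrt{5 + \frac{1}{- \frac{5}{-3} \left(-3\right) \left(- \frac{1}{3}\right)}}} = \frac{1}{\frac{1}{2} \sqrt{5 + \frac{1}{\left(-5\right) \left(- \frac{1}{3}\right) \left(-3\right) \left(- \frac{1}{3}\right)}}} = \frac{1}{\frac{1}{2} \sqrt{5 + \frac{1}{\frac{5}{3} \left(-3\right) \left(- \frac{1}{3}\right)}}} = \frac{1}{\frac{1}{2} \sqrt{5 + \frac{1}{\left(-5\right) \left(- \frac{1}{3}\right)}}} = \frac{1}{\frac{1}{2} \sqrt{5 + \frac{1}{\frac{5}{3}}}} = \frac{1}{\frac{1}{2} \sqrt{5 + \frac{3}{5}}} = \frac{1}{\frac{1}{2} \sqrt{\frac{28}{5}}} = \frac{1}{\frac{1}{2} \frac{2 \sqrt{35}}{5}} = \frac{1}{\frac{1}{5} \sqrt{35}} = \frac{\sqrt{35}}{7}$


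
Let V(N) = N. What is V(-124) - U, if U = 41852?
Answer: -41976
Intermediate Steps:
V(-124) - U = -124 - 1*41852 = -124 - 41852 = -41976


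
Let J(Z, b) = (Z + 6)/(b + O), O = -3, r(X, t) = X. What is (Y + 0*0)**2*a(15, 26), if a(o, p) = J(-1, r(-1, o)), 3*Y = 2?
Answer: -5/9 ≈ -0.55556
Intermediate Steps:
Y = 2/3 (Y = (1/3)*2 = 2/3 ≈ 0.66667)
J(Z, b) = (6 + Z)/(-3 + b) (J(Z, b) = (Z + 6)/(b - 3) = (6 + Z)/(-3 + b))
a(o, p) = -5/4 (a(o, p) = (6 - 1)/(-3 - 1) = 5/(-4) = -1/4*5 = -5/4)
(Y + 0*0)**2*a(15, 26) = (2/3 + 0*0)**2*(-5/4) = (2/3 + 0)**2*(-5/4) = (2/3)**2*(-5/4) = (4/9)*(-5/4) = -5/9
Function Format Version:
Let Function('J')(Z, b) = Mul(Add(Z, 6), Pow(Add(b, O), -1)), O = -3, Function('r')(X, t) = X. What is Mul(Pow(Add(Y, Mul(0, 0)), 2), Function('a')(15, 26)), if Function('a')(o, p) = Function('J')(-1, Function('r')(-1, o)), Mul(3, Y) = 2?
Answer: Rational(-5, 9) ≈ -0.55556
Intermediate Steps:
Y = Rational(2, 3) (Y = Mul(Rational(1, 3), 2) = Rational(2, 3) ≈ 0.66667)
Function('J')(Z, b) = Mul(Pow(Add(-3, b), -1), Add(6, Z)) (Function('J')(Z, b) = Mul(Add(Z, 6), Pow(Add(b, -3), -1)) = Mul(Add(6, Z), Pow(Add(-3, b), -1)) = Mul(Pow(Add(-3, b), -1), Add(6, Z)))
Function('a')(o, p) = Rational(-5, 4) (Function('a')(o, p) = Mul(Pow(Add(-3, -1), -1), Add(6, -1)) = Mul(Pow(-4, -1), 5) = Mul(Rational(-1, 4), 5) = Rational(-5, 4))
Mul(Pow(Add(Y, Mul(0, 0)), 2), Function('a')(15, 26)) = Mul(Pow(Add(Rational(2, 3), Mul(0, 0)), 2), Rational(-5, 4)) = Mul(Pow(Add(Rational(2, 3), 0), 2), Rational(-5, 4)) = Mul(Pow(Rational(2, 3), 2), Rational(-5, 4)) = Mul(Rational(4, 9), Rational(-5, 4)) = Rational(-5, 9)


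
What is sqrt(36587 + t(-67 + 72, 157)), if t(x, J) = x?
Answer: 4*sqrt(2287) ≈ 191.29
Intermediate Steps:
sqrt(36587 + t(-67 + 72, 157)) = sqrt(36587 + (-67 + 72)) = sqrt(36587 + 5) = sqrt(36592) = 4*sqrt(2287)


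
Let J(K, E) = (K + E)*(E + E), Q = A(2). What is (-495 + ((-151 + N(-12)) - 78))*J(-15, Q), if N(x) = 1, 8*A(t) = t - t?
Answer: 0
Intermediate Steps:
A(t) = 0 (A(t) = (t - t)/8 = (⅛)*0 = 0)
Q = 0
J(K, E) = 2*E*(E + K) (J(K, E) = (E + K)*(2*E) = 2*E*(E + K))
(-495 + ((-151 + N(-12)) - 78))*J(-15, Q) = (-495 + ((-151 + 1) - 78))*(2*0*(0 - 15)) = (-495 + (-150 - 78))*(2*0*(-15)) = (-495 - 228)*0 = -723*0 = 0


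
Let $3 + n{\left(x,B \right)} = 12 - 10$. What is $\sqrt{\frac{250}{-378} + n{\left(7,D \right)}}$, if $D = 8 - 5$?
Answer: $\frac{i \sqrt{6594}}{63} \approx 1.2889 i$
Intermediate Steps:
$D = 3$ ($D = 8 - 5 = 3$)
$n{\left(x,B \right)} = -1$ ($n{\left(x,B \right)} = -3 + \left(12 - 10\right) = -3 + 2 = -1$)
$\sqrt{\frac{250}{-378} + n{\left(7,D \right)}} = \sqrt{\frac{250}{-378} - 1} = \sqrt{250 \left(- \frac{1}{378}\right) - 1} = \sqrt{- \frac{125}{189} - 1} = \sqrt{- \frac{314}{189}} = \frac{i \sqrt{6594}}{63}$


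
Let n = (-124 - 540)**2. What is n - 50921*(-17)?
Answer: 1306553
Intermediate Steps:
n = 440896 (n = (-664)**2 = 440896)
n - 50921*(-17) = 440896 - 50921*(-17) = 440896 - 1*(-865657) = 440896 + 865657 = 1306553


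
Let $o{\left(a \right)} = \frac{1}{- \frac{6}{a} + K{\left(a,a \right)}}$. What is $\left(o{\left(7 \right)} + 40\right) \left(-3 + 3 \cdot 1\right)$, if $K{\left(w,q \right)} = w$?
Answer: $0$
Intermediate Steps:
$o{\left(a \right)} = \frac{1}{a - \frac{6}{a}}$ ($o{\left(a \right)} = \frac{1}{- \frac{6}{a} + a} = \frac{1}{a - \frac{6}{a}}$)
$\left(o{\left(7 \right)} + 40\right) \left(-3 + 3 \cdot 1\right) = \left(\frac{7}{-6 + 7^{2}} + 40\right) \left(-3 + 3 \cdot 1\right) = \left(\frac{7}{-6 + 49} + 40\right) \left(-3 + 3\right) = \left(\frac{7}{43} + 40\right) 0 = \frac{1727}{43} \cdot 0 = 0$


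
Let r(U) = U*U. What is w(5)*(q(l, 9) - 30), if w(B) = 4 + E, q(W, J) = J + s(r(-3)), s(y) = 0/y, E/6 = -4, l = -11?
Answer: 420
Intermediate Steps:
E = -24 (E = 6*(-4) = -24)
r(U) = U**2
s(y) = 0
q(W, J) = J (q(W, J) = J + 0 = J)
w(B) = -20 (w(B) = 4 - 24 = -20)
w(5)*(q(l, 9) - 30) = -20*(9 - 30) = -20*(-21) = 420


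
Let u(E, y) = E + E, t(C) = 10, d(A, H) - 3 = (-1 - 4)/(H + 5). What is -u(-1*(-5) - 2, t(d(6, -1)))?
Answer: -6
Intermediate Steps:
d(A, H) = 3 - 5/(5 + H) (d(A, H) = 3 + (-1 - 4)/(H + 5) = 3 - 5/(5 + H))
u(E, y) = 2*E
-u(-1*(-5) - 2, t(d(6, -1))) = -2*(-1*(-5) - 2) = -2*(5 - 2) = -2*3 = -1*6 = -6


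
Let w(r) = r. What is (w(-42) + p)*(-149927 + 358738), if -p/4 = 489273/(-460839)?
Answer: -1210974754802/153613 ≈ -7.8833e+6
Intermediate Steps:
p = 652364/153613 (p = -1957092/(-460839) = -1957092*(-1)/460839 = -4*(-163091/153613) = 652364/153613 ≈ 4.2468)
(w(-42) + p)*(-149927 + 358738) = (-42 + 652364/153613)*(-149927 + 358738) = -5799382/153613*208811 = -1210974754802/153613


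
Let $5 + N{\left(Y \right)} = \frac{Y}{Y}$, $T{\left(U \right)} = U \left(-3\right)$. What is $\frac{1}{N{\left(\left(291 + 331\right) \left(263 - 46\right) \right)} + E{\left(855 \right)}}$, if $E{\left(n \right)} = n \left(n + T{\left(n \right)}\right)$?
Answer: $- \frac{1}{1462054} \approx -6.8397 \cdot 10^{-7}$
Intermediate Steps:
$T{\left(U \right)} = - 3 U$
$E{\left(n \right)} = - 2 n^{2}$ ($E{\left(n \right)} = n \left(n - 3 n\right) = n \left(- 2 n\right) = - 2 n^{2}$)
$N{\left(Y \right)} = -4$ ($N{\left(Y \right)} = -5 + \frac{Y}{Y} = -5 + 1 = -4$)
$\frac{1}{N{\left(\left(291 + 331\right) \left(263 - 46\right) \right)} + E{\left(855 \right)}} = \frac{1}{-4 - 2 \cdot 855^{2}} = \frac{1}{-4 - 1462050} = \frac{1}{-1462054} = - \frac{1}{1462054}$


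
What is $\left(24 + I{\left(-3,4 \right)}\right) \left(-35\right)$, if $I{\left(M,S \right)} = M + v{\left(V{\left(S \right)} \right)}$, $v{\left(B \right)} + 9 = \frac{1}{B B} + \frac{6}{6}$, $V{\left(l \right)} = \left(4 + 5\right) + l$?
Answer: $- \frac{76930}{169} \approx -455.21$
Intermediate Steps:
$V{\left(l \right)} = 9 + l$
$v{\left(B \right)} = -8 + \frac{1}{B^{2}}$ ($v{\left(B \right)} = -9 + \left(\frac{1}{B B} + \frac{6}{6}\right) = -9 + \left(\frac{1}{B^{2}} + 6 \cdot \frac{1}{6}\right) = -9 + \left(\frac{1}{B^{2}} + 1\right) = -9 + \left(1 + \frac{1}{B^{2}}\right) = -8 + \frac{1}{B^{2}}$)
$I{\left(M,S \right)} = -8 + M + \frac{1}{\left(9 + S\right)^{2}}$ ($I{\left(M,S \right)} = M - \left(8 - \frac{1}{\left(9 + S\right)^{2}}\right) = -8 + M + \frac{1}{\left(9 + S\right)^{2}}$)
$\left(24 + I{\left(-3,4 \right)}\right) \left(-35\right) = \left(24 - \left(11 - \frac{1}{\left(9 + 4\right)^{2}}\right)\right) \left(-35\right) = \left(24 - \left(11 - \frac{1}{169}\right)\right) \left(-35\right) = \left(24 - \frac{1858}{169}\right) \left(-35\right) = \frac{2198}{169} \left(-35\right) = - \frac{76930}{169}$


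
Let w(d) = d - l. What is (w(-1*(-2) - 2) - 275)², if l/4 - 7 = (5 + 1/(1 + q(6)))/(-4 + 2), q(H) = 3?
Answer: 342225/4 ≈ 85556.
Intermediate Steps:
l = 35/2 (l = 28 + 4*((5 + 1/(1 + 3))/(-4 + 2)) = 28 + 4*((5 + 1/4)/(-2)) = 28 + 4*((5 + ¼)*(-½)) = 28 + 4*((21/4)*(-½)) = 28 + 4*(-21/8) = 28 - 21/2 = 35/2 ≈ 17.500)
w(d) = -35/2 + d (w(d) = d - 1*35/2 = d - 35/2 = -35/2 + d)
(w(-1*(-2) - 2) - 275)² = ((-35/2 + (-1*(-2) - 2)) - 275)² = ((-35/2 + (2 - 2)) - 275)² = ((-35/2 + 0) - 275)² = (-35/2 - 275)² = (-585/2)² = 342225/4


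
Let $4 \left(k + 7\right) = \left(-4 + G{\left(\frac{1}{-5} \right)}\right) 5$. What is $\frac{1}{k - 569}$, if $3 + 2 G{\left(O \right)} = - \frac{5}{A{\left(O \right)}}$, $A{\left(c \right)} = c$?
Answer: $- \frac{4}{2269} \approx -0.0017629$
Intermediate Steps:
$G{\left(O \right)} = - \frac{3}{2} - \frac{5}{2 O}$ ($G{\left(O \right)} = - \frac{3}{2} + \frac{\left(-5\right) \frac{1}{O}}{2} = - \frac{3}{2} - \frac{5}{2 O}$)
$k = \frac{7}{4}$ ($k = -7 + \frac{\left(-4 + \frac{-5 - \frac{3}{-5}}{2 \frac{1}{-5}}\right) 5}{4} = -7 + \frac{\left(-4 + \frac{-5 - - \frac{3}{5}}{2 \left(- \frac{1}{5}\right)}\right) 5}{4} = -7 + \frac{\left(-4 + \frac{1}{2} \left(-5\right) \left(-5 + \frac{3}{5}\right)\right) 5}{4} = -7 + \frac{\left(-4 + \frac{1}{2} \left(-5\right) \left(- \frac{22}{5}\right)\right) 5}{4} = -7 + \frac{\left(-4 + 11\right) 5}{4} = -7 + \frac{7 \cdot 5}{4} = -7 + \frac{1}{4} \cdot 35 = -7 + \frac{35}{4} = \frac{7}{4} \approx 1.75$)
$\frac{1}{k - 569} = \frac{1}{\frac{7}{4} - 569} = \frac{1}{- \frac{2269}{4}} = - \frac{4}{2269}$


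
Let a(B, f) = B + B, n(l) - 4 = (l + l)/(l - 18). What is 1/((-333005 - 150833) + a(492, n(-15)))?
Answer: -1/482854 ≈ -2.0710e-6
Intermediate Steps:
n(l) = 4 + 2*l/(-18 + l) (n(l) = 4 + (l + l)/(l - 18) = 4 + (2*l)/(-18 + l) = 4 + 2*l/(-18 + l))
a(B, f) = 2*B
1/((-333005 - 150833) + a(492, n(-15))) = 1/((-333005 - 150833) + 2*492) = 1/(-483838 + 984) = 1/(-482854) = -1/482854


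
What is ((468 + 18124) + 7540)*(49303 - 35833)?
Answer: 351998040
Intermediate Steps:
((468 + 18124) + 7540)*(49303 - 35833) = (18592 + 7540)*13470 = 26132*13470 = 351998040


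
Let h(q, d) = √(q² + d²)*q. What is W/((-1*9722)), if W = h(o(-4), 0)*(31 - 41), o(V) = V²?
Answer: 1280/4861 ≈ 0.26332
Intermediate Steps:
h(q, d) = q*√(d² + q²) (h(q, d) = √(d² + q²)*q = q*√(d² + q²))
W = -2560 (W = ((-4)²*√(0² + ((-4)²)²))*(31 - 41) = (16*√(0 + 16²))*(-10) = (16*√(0 + 256))*(-10) = (16*√256)*(-10) = (16*16)*(-10) = 256*(-10) = -2560)
W/((-1*9722)) = -2560/((-1*9722)) = -2560/(-9722) = -2560*(-1/9722) = 1280/4861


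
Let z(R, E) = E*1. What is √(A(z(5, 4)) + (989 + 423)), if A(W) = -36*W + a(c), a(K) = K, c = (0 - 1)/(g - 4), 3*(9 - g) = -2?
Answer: √366401/17 ≈ 35.607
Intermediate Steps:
g = 29/3 (g = 9 - ⅓*(-2) = 9 + ⅔ = 29/3 ≈ 9.6667)
c = -3/17 (c = (0 - 1)/(29/3 - 4) = -1/17/3 = -1*3/17 = -3/17 ≈ -0.17647)
z(R, E) = E
A(W) = -3/17 - 36*W (A(W) = -36*W - 3/17 = -3/17 - 36*W)
√(A(z(5, 4)) + (989 + 423)) = √((-3/17 - 36*4) + (989 + 423)) = √((-3/17 - 144) + 1412) = √(-2451/17 + 1412) = √(21553/17) = √366401/17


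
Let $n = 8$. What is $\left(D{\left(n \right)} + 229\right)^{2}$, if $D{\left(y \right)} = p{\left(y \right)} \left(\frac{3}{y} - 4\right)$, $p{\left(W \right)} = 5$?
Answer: $\frac{2845969}{64} \approx 44468.0$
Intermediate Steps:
$D{\left(y \right)} = -20 + \frac{15}{y}$ ($D{\left(y \right)} = 5 \left(\frac{3}{y} - 4\right) = 5 \left(-4 + \frac{3}{y}\right) = -20 + \frac{15}{y}$)
$\left(D{\left(n \right)} + 229\right)^{2} = \left(\left(-20 + \frac{15}{8}\right) + 229\right)^{2} = \left(- \frac{145}{8} + 229\right)^{2} = \left(\frac{1687}{8}\right)^{2} = \frac{2845969}{64}$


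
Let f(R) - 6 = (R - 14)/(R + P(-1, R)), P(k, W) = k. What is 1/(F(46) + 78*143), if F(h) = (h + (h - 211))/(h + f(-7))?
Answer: 437/4873346 ≈ 8.9671e-5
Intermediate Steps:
f(R) = 6 + (-14 + R)/(-1 + R) (f(R) = 6 + (R - 14)/(R - 1) = 6 + (-14 + R)/(-1 + R))
F(h) = (-211 + 2*h)/(69/8 + h) (F(h) = (h + (h - 211))/(h + (-20 + 7*(-7))/(-1 - 7)) = (h + (-211 + h))/(h + (-20 - 49)/(-8)) = (-211 + 2*h)/(h - ⅛*(-69)) = (-211 + 2*h)/(h + 69/8) = (-211 + 2*h)/(69/8 + h))
1/(F(46) + 78*143) = 1/(8*(-211 + 2*46)/(69 + 8*46) + 78*143) = 1/(8*(-211 + 92)/(69 + 368) + 11154) = 1/(8*(-119)/437 + 11154) = 1/(8*(1/437)*(-119) + 11154) = 1/(-952/437 + 11154) = 1/(4873346/437) = 437/4873346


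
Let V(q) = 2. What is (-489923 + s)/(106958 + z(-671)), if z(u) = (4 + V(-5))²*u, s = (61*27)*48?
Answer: -410867/82802 ≈ -4.9620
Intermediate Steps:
s = 79056 (s = 1647*48 = 79056)
z(u) = 36*u (z(u) = (4 + 2)²*u = 6²*u = 36*u)
(-489923 + s)/(106958 + z(-671)) = (-489923 + 79056)/(106958 + 36*(-671)) = -410867/(106958 - 24156) = -410867/82802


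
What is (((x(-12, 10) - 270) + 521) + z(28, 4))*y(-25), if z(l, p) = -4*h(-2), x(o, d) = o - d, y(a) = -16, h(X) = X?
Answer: -3792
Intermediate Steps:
z(l, p) = 8 (z(l, p) = -4*(-2) = 8)
(((x(-12, 10) - 270) + 521) + z(28, 4))*y(-25) = ((((-12 - 1*10) - 270) + 521) + 8)*(-16) = ((((-12 - 10) - 270) + 521) + 8)*(-16) = (((-22 - 270) + 521) + 8)*(-16) = ((-292 + 521) + 8)*(-16) = (229 + 8)*(-16) = 237*(-16) = -3792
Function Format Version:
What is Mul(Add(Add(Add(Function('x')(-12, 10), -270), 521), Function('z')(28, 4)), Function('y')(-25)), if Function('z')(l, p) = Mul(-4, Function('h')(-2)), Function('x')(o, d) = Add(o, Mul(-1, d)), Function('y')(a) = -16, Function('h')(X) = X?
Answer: -3792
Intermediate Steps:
Function('z')(l, p) = 8 (Function('z')(l, p) = Mul(-4, -2) = 8)
Mul(Add(Add(Add(Function('x')(-12, 10), -270), 521), Function('z')(28, 4)), Function('y')(-25)) = Mul(Add(Add(Add(Add(-12, Mul(-1, 10)), -270), 521), 8), -16) = Mul(Add(Add(Add(Add(-12, -10), -270), 521), 8), -16) = Mul(Add(Add(Add(-22, -270), 521), 8), -16) = Mul(Add(Add(-292, 521), 8), -16) = Mul(Add(229, 8), -16) = Mul(237, -16) = -3792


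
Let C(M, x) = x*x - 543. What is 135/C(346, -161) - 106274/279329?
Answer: -2659312157/7088811362 ≈ -0.37514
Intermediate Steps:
C(M, x) = -543 + x**2 (C(M, x) = x**2 - 543 = -543 + x**2)
135/C(346, -161) - 106274/279329 = 135/(-543 + (-161)**2) - 106274/279329 = 135/(-543 + 25921) - 106274*1/279329 = 135/25378 - 106274/279329 = -2659312157/7088811362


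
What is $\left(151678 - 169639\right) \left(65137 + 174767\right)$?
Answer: $-4308915744$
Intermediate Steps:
$\left(151678 - 169639\right) \left(65137 + 174767\right) = \left(-17961\right) 239904 = -4308915744$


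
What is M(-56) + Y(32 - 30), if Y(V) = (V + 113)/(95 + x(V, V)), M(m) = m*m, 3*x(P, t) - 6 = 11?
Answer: 947417/302 ≈ 3137.1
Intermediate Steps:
x(P, t) = 17/3 (x(P, t) = 2 + (1/3)*11 = 2 + 11/3 = 17/3)
M(m) = m**2
Y(V) = 339/302 + 3*V/302 (Y(V) = (V + 113)/(95 + 17/3) = (113 + V)/(302/3) = (113 + V)*(3/302) = 339/302 + 3*V/302)
M(-56) + Y(32 - 30) = (-56)**2 + (339/302 + 3*(32 - 30)/302) = 3136 + (339/302 + (3/302)*2) = 3136 + (339/302 + 3/151) = 3136 + 345/302 = 947417/302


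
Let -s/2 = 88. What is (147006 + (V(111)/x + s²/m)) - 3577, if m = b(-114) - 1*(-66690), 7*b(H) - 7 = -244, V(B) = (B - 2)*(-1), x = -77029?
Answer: 5155026008834278/35941192197 ≈ 1.4343e+5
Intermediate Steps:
s = -176 (s = -2*88 = -176)
V(B) = 2 - B (V(B) = (-2 + B)*(-1) = 2 - B)
b(H) = -237/7 (b(H) = 1 + (⅐)*(-244) = 1 - 244/7 = -237/7)
m = 466593/7 (m = -237/7 - 1*(-66690) = -237/7 + 66690 = 466593/7 ≈ 66656.)
(147006 + (V(111)/x + s²/m)) - 3577 = (147006 + ((2 - 1*111)/(-77029) + (-176)²/(466593/7))) - 3577 = (147006 + ((2 - 111)*(-1/77029) + 30976*(7/466593))) - 3577 = (147006 + (-109*(-1/77029) + 216832/466593)) - 3577 = (147006 + (109/77029 + 216832/466593)) - 3577 = (147006 + 16753210765/35941192197) - 3577 = 5283587653322947/35941192197 - 3577 = 5155026008834278/35941192197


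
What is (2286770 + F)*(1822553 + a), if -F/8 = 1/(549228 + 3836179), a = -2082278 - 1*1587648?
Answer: -18526227104063241486/4385407 ≈ -4.2245e+12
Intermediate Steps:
a = -3669926 (a = -2082278 - 1587648 = -3669926)
F = -8/4385407 (F = -8/(549228 + 3836179) = -8/4385407 ≈ -1.8242e-6)
(2286770 + F)*(1822553 + a) = (2286770 - 8/4385407)*(1822553 - 3669926) = (10028417165382/4385407)*(-1847373) = -18526227104063241486/4385407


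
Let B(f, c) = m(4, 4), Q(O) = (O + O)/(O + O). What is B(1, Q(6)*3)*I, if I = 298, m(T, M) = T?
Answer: 1192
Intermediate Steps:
Q(O) = 1 (Q(O) = (2*O)/((2*O)) = (2*O)*(1/(2*O)) = 1)
B(f, c) = 4
B(1, Q(6)*3)*I = 4*298 = 1192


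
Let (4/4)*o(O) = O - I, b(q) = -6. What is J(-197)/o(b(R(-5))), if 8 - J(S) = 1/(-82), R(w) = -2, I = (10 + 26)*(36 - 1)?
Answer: -219/34604 ≈ -0.0063287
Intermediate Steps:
I = 1260 (I = 36*35 = 1260)
o(O) = -1260 + O (o(O) = O - 1*1260 = O - 1260 = -1260 + O)
J(S) = 657/82 (J(S) = 8 - 1/(-82) = 8 - 1*(-1/82) = 8 + 1/82 = 657/82)
J(-197)/o(b(R(-5))) = 657/(82*(-1260 - 6)) = (657/82)/(-1266) = (657/82)*(-1/1266) = -219/34604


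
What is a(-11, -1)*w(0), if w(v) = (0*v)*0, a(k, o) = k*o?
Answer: 0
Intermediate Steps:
w(v) = 0 (w(v) = 0*0 = 0)
a(-11, -1)*w(0) = -11*(-1)*0 = 11*0 = 0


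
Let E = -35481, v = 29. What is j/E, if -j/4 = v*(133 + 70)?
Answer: 23548/35481 ≈ 0.66368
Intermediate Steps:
j = -23548 (j = -116*(133 + 70) = -116*203 = -4*5887 = -23548)
j/E = -23548/(-35481) = -23548*(-1/35481) = 23548/35481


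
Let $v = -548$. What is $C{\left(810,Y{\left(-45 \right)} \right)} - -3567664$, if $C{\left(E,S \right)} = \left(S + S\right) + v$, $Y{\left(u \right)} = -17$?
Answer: $3567082$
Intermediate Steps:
$C{\left(E,S \right)} = -548 + 2 S$ ($C{\left(E,S \right)} = \left(S + S\right) - 548 = 2 S - 548 = -548 + 2 S$)
$C{\left(810,Y{\left(-45 \right)} \right)} - -3567664 = \left(-548 + 2 \left(-17\right)\right) - -3567664 = \left(-548 - 34\right) + 3567664 = -582 + 3567664 = 3567082$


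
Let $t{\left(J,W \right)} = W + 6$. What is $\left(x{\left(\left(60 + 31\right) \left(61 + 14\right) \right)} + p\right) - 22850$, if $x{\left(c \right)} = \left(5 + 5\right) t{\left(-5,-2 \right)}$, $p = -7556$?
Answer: $-30366$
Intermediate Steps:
$t{\left(J,W \right)} = 6 + W$
$x{\left(c \right)} = 40$ ($x{\left(c \right)} = \left(5 + 5\right) \left(6 - 2\right) = 10 \cdot 4 = 40$)
$\left(x{\left(\left(60 + 31\right) \left(61 + 14\right) \right)} + p\right) - 22850 = \left(40 - 7556\right) - 22850 = -7516 - 22850 = -30366$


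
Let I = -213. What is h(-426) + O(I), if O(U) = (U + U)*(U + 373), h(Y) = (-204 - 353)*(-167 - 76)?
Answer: 67191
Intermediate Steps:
h(Y) = 135351 (h(Y) = -557*(-243) = 135351)
O(U) = 2*U*(373 + U) (O(U) = (2*U)*(373 + U) = 2*U*(373 + U))
h(-426) + O(I) = 135351 + 2*(-213)*(373 - 213) = 135351 + 2*(-213)*160 = 135351 - 68160 = 67191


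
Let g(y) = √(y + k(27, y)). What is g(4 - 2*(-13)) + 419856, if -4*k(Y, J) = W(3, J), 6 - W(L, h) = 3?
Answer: 419856 + 3*√13/2 ≈ 4.1986e+5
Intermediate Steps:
W(L, h) = 3 (W(L, h) = 6 - 1*3 = 6 - 3 = 3)
k(Y, J) = -¾ (k(Y, J) = -¼*3 = -¾)
g(y) = √(-¾ + y) (g(y) = √(y - ¾) = √(-¾ + y))
g(4 - 2*(-13)) + 419856 = √(-3 + 4*(4 - 2*(-13)))/2 + 419856 = √(-3 + 4*(4 + 26))/2 + 419856 = √(-3 + 4*30)/2 + 419856 = √(-3 + 120)/2 + 419856 = √117/2 + 419856 = (3*√13)/2 + 419856 = 3*√13/2 + 419856 = 419856 + 3*√13/2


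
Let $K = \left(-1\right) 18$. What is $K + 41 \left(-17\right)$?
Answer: $-715$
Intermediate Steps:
$K = -18$
$K + 41 \left(-17\right) = -18 + 41 \left(-17\right) = -18 - 697 = -715$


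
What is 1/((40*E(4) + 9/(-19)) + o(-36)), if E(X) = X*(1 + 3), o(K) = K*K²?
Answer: -19/874313 ≈ -2.1731e-5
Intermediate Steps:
o(K) = K³
E(X) = 4*X (E(X) = X*4 = 4*X)
1/((40*E(4) + 9/(-19)) + o(-36)) = 1/((40*(4*4) + 9/(-19)) + (-36)³) = 1/((40*16 + 9*(-1/19)) - 46656) = 1/((640 - 9/19) - 46656) = 1/(12151/19 - 46656) = 1/(-874313/19) = -19/874313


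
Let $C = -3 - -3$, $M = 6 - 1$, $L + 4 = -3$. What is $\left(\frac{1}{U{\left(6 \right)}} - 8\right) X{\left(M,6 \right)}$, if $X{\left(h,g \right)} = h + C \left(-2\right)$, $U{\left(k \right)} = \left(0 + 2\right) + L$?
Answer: $-41$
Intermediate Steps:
$L = -7$ ($L = -4 - 3 = -7$)
$M = 5$
$C = 0$ ($C = -3 + 3 = 0$)
$U{\left(k \right)} = -5$ ($U{\left(k \right)} = \left(0 + 2\right) - 7 = 2 - 7 = -5$)
$X{\left(h,g \right)} = h$ ($X{\left(h,g \right)} = h + 0 \left(-2\right) = h + 0 = h$)
$\left(\frac{1}{U{\left(6 \right)}} - 8\right) X{\left(M,6 \right)} = \left(\frac{1}{-5} - 8\right) 5 = \left(- \frac{1}{5} - 8\right) 5 = \left(- \frac{41}{5}\right) 5 = -41$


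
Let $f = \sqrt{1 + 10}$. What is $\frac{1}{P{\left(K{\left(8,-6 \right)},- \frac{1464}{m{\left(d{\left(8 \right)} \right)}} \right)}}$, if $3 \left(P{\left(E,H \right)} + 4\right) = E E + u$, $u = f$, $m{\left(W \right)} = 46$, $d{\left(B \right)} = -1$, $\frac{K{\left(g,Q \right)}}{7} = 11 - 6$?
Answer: $\frac{3639}{1471358} - \frac{3 \sqrt{11}}{1471358} \approx 0.0024665$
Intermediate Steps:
$K{\left(g,Q \right)} = 35$ ($K{\left(g,Q \right)} = 7 \left(11 - 6\right) = 7 \cdot 5 = 35$)
$f = \sqrt{11} \approx 3.3166$
$u = \sqrt{11} \approx 3.3166$
$P{\left(E,H \right)} = -4 + \frac{\sqrt{11}}{3} + \frac{E^{2}}{3}$ ($P{\left(E,H \right)} = -4 + \frac{E E + \sqrt{11}}{3} = -4 + \frac{E^{2} + \sqrt{11}}{3} = -4 + \frac{\sqrt{11} + E^{2}}{3} = -4 + \left(\frac{\sqrt{11}}{3} + \frac{E^{2}}{3}\right) = -4 + \frac{\sqrt{11}}{3} + \frac{E^{2}}{3}$)
$\frac{1}{P{\left(K{\left(8,-6 \right)},- \frac{1464}{m{\left(d{\left(8 \right)} \right)}} \right)}} = \frac{1}{-4 + \frac{\sqrt{11}}{3} + \frac{35^{2}}{3}} = \frac{1}{-4 + \frac{\sqrt{11}}{3} + \frac{1}{3} \cdot 1225} = \frac{1}{-4 + \frac{\sqrt{11}}{3} + \frac{1225}{3}} = \frac{1}{\frac{1213}{3} + \frac{\sqrt{11}}{3}}$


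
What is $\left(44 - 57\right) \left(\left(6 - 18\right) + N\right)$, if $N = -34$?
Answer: $598$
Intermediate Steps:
$\left(44 - 57\right) \left(\left(6 - 18\right) + N\right) = \left(44 - 57\right) \left(\left(6 - 18\right) - 34\right) = - 13 \left(-12 - 34\right) = \left(-13\right) \left(-46\right) = 598$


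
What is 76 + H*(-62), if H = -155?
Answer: 9686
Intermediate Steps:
76 + H*(-62) = 76 - 155*(-62) = 76 + 9610 = 9686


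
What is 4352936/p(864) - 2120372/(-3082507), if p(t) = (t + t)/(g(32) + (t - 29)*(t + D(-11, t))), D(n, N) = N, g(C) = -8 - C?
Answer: 302499424878438289/83227689 ≈ 3.6346e+9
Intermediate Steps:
p(t) = 2*t/(-40 + 2*t*(-29 + t)) (p(t) = (t + t)/((-8 - 1*32) + (t - 29)*(t + t)) = (2*t)/((-8 - 32) + (-29 + t)*(2*t)) = (2*t)/(-40 + 2*t*(-29 + t)) = 2*t/(-40 + 2*t*(-29 + t)))
4352936/p(864) - 2120372/(-3082507) = 4352936/((864/(-20 + 864² - 29*864))) - 2120372/(-3082507) = 4352936/((864/(-20 + 746496 - 25056))) - 2120372*(-1/3082507) = 4352936/((864/721420)) + 2120372/3082507 = 4352936/((864*(1/721420))) + 2120372/3082507 = 4352936/(216/180355) + 2120372/3082507 = 4352936*(180355/216) + 2120372/3082507 = 98134221535/27 + 2120372/3082507 = 302499424878438289/83227689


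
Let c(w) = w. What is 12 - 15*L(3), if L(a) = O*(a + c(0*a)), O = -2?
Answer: 102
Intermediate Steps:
L(a) = -2*a (L(a) = -2*(a + 0*a) = -2*(a + 0) = -2*a)
12 - 15*L(3) = 12 - (-30)*3 = 12 - 15*(-6) = 12 + 90 = 102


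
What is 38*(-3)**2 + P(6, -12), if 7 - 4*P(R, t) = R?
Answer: 1369/4 ≈ 342.25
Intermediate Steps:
P(R, t) = 7/4 - R/4
38*(-3)**2 + P(6, -12) = 38*(-3)**2 + (7/4 - 1/4*6) = 38*9 + (7/4 - 3/2) = 342 + 1/4 = 1369/4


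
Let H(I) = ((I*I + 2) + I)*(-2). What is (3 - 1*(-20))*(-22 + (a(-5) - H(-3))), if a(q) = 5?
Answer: -23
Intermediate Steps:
H(I) = -4 - 2*I - 2*I² (H(I) = ((I² + 2) + I)*(-2) = ((2 + I²) + I)*(-2) = (2 + I + I²)*(-2) = -4 - 2*I - 2*I²)
(3 - 1*(-20))*(-22 + (a(-5) - H(-3))) = (3 - 1*(-20))*(-22 + (5 - (-4 - 2*(-3) - 2*(-3)²))) = (3 + 20)*(-22 + (5 - (-4 + 6 - 2*9))) = 23*(-22 + (5 - (-4 + 6 - 18))) = 23*(-22 + (5 - 1*(-16))) = 23*(-22 + (5 + 16)) = 23*(-22 + 21) = 23*(-1) = -23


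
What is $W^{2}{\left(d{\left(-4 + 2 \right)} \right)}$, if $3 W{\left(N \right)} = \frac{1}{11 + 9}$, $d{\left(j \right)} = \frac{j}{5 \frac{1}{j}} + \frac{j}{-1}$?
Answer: $\frac{1}{3600} \approx 0.00027778$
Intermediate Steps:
$d{\left(j \right)} = - j + \frac{j^{2}}{5}$ ($d{\left(j \right)} = j \frac{j}{5} + j \left(-1\right) = \frac{j^{2}}{5} - j = - j + \frac{j^{2}}{5}$)
$W{\left(N \right)} = \frac{1}{60}$ ($W{\left(N \right)} = \frac{1}{3 \left(11 + 9\right)} = \frac{1}{3 \cdot 20} = \frac{1}{3} \cdot \frac{1}{20} = \frac{1}{60}$)
$W^{2}{\left(d{\left(-4 + 2 \right)} \right)} = \left(\frac{1}{60}\right)^{2} = \frac{1}{3600}$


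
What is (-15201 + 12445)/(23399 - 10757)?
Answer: -1378/6321 ≈ -0.21800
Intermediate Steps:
(-15201 + 12445)/(23399 - 10757) = -2756/12642 = -2756*1/12642 = -1378/6321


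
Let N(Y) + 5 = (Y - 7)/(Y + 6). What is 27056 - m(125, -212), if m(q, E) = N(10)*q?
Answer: 442521/16 ≈ 27658.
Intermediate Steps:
N(Y) = -5 + (-7 + Y)/(6 + Y) (N(Y) = -5 + (Y - 7)/(Y + 6) = -5 + (-7 + Y)/(6 + Y))
m(q, E) = -77*q/16 (m(q, E) = ((-37 - 4*10)/(6 + 10))*q = ((-37 - 40)/16)*q = ((1/16)*(-77))*q = -77*q/16)
27056 - m(125, -212) = 27056 - (-77)*125/16 = 27056 - 1*(-9625/16) = 27056 + 9625/16 = 442521/16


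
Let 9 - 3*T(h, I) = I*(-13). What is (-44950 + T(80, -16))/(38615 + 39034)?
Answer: -135049/232947 ≈ -0.57974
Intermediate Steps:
T(h, I) = 3 + 13*I/3 (T(h, I) = 3 - I*(-13)/3 = 3 - (-13)*I/3 = 3 + 13*I/3)
(-44950 + T(80, -16))/(38615 + 39034) = (-44950 + (3 + (13/3)*(-16)))/(38615 + 39034) = (-44950 + (3 - 208/3))/77649 = (-44950 - 199/3)*(1/77649) = -135049/3*1/77649 = -135049/232947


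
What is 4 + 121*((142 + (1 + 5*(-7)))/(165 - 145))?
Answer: 3287/5 ≈ 657.40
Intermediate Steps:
4 + 121*((142 + (1 + 5*(-7)))/(165 - 145)) = 4 + 121*((142 + (1 - 35))/20) = 4 + 121*((142 - 34)*(1/20)) = 4 + 121*(108*(1/20)) = 4 + 121*(27/5) = 4 + 3267/5 = 3287/5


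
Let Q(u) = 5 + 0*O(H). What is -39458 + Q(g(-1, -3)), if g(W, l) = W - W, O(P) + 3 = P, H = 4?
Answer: -39453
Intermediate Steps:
O(P) = -3 + P
g(W, l) = 0
Q(u) = 5 (Q(u) = 5 + 0*(-3 + 4) = 5 + 0*1 = 5 + 0 = 5)
-39458 + Q(g(-1, -3)) = -39458 + 5 = -39453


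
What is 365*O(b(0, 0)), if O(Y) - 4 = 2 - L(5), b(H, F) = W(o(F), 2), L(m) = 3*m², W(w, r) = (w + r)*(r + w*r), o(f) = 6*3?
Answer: -25185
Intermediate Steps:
o(f) = 18
W(w, r) = (r + w)*(r + r*w)
b(H, F) = 760 (b(H, F) = 2*(2 + 18 + 18² + 2*18) = 2*(2 + 18 + 324 + 36) = 2*380 = 760)
O(Y) = -69 (O(Y) = 4 + (2 - 3*5²) = 4 + (2 - 3*25) = 4 + (2 - 1*75) = 4 + (2 - 75) = 4 - 73 = -69)
365*O(b(0, 0)) = 365*(-69) = -25185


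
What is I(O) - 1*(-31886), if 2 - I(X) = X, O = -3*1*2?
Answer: 31894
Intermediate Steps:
O = -6 (O = -3*2 = -6)
I(X) = 2 - X
I(O) - 1*(-31886) = (2 - 1*(-6)) - 1*(-31886) = (2 + 6) + 31886 = 8 + 31886 = 31894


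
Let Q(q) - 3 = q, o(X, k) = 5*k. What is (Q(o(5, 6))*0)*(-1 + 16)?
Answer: 0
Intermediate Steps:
Q(q) = 3 + q
(Q(o(5, 6))*0)*(-1 + 16) = ((3 + 5*6)*0)*(-1 + 16) = ((3 + 30)*0)*15 = (33*0)*15 = 0*15 = 0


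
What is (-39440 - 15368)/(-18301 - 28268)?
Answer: 54808/46569 ≈ 1.1769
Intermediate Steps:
(-39440 - 15368)/(-18301 - 28268) = -54808/(-46569) = -54808*(-1/46569) = 54808/46569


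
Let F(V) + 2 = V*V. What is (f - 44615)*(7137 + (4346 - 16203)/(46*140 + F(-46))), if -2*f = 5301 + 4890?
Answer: -866923296323/2444 ≈ -3.5472e+8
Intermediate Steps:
F(V) = -2 + V² (F(V) = -2 + V*V = -2 + V²)
f = -10191/2 (f = -(5301 + 4890)/2 = -½*10191 = -10191/2 ≈ -5095.5)
(f - 44615)*(7137 + (4346 - 16203)/(46*140 + F(-46))) = (-10191/2 - 44615)*(7137 + (4346 - 16203)/(46*140 + (-2 + (-46)²))) = -99421*(7137 - 11857/(6440 + (-2 + 2116)))/2 = -99421*(7137 - 11857/(6440 + 2114))/2 = -99421*(7137 - 11857/8554)/2 = -99421/2*61038041/8554 = -866923296323/2444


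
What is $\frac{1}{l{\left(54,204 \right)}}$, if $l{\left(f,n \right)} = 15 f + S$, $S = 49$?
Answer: $\frac{1}{859} \approx 0.0011641$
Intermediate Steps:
$l{\left(f,n \right)} = 49 + 15 f$ ($l{\left(f,n \right)} = 15 f + 49 = 49 + 15 f$)
$\frac{1}{l{\left(54,204 \right)}} = \frac{1}{49 + 15 \cdot 54} = \frac{1}{49 + 810} = \frac{1}{859}$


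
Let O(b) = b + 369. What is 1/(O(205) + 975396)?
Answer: 1/975970 ≈ 1.0246e-6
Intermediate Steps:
O(b) = 369 + b
1/(O(205) + 975396) = 1/((369 + 205) + 975396) = 1/(574 + 975396) = 1/975970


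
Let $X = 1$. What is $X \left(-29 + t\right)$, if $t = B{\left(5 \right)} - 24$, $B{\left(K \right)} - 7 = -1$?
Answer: $-47$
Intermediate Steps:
$B{\left(K \right)} = 6$ ($B{\left(K \right)} = 7 - 1 = 6$)
$t = -18$ ($t = 6 - 24 = -18$)
$X \left(-29 + t\right) = 1 \left(-29 - 18\right) = 1 \left(-47\right) = -47$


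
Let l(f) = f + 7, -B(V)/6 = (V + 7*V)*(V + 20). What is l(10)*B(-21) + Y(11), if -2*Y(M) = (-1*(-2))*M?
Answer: -17147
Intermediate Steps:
B(V) = -48*V*(20 + V) (B(V) = -6*(V + 7*V)*(V + 20) = -6*8*V*(20 + V) = -48*V*(20 + V))
Y(M) = -M (Y(M) = -(-1*(-2))*M/2 = -M)
l(f) = 7 + f
l(10)*B(-21) + Y(11) = (7 + 10)*(-48*(-21)*(20 - 21)) - 1*11 = 17*(-48*(-21)*(-1)) - 11 = 17*(-1008) - 11 = -17136 - 11 = -17147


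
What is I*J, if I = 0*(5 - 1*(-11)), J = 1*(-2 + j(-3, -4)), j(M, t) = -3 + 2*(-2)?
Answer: 0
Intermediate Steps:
j(M, t) = -7 (j(M, t) = -3 - 4 = -7)
J = -9 (J = 1*(-2 - 7) = 1*(-9) = -9)
I = 0 (I = 0*(5 + 11) = 0*16 = 0)
I*J = 0*(-9) = 0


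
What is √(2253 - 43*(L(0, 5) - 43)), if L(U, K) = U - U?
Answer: √4102 ≈ 64.047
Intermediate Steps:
L(U, K) = 0
√(2253 - 43*(L(0, 5) - 43)) = √(2253 - 43*(0 - 43)) = √(2253 - 43*(-43)) = √(2253 + 1849) = √4102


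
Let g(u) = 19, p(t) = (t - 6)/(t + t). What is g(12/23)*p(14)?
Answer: 38/7 ≈ 5.4286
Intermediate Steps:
p(t) = (-6 + t)/(2*t) (p(t) = (-6 + t)/((2*t)) = (-6 + t)*(1/(2*t)) = (-6 + t)/(2*t))
g(12/23)*p(14) = 19*((1/2)*(-6 + 14)/14) = 19*((1/2)*(1/14)*8) = 19*(2/7) = 38/7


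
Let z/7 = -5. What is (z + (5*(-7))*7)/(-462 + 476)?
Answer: -20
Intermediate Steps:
z = -35 (z = 7*(-5) = -35)
(z + (5*(-7))*7)/(-462 + 476) = (-35 + (5*(-7))*7)/(-462 + 476) = (-35 - 35*7)/14 = (-35 - 245)*(1/14) = -280*1/14 = -20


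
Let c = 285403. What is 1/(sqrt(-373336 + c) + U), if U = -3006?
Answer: -1002/3041323 - I*sqrt(87933)/9123969 ≈ -0.00032946 - 3.2501e-5*I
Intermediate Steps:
1/(sqrt(-373336 + c) + U) = 1/(sqrt(-373336 + 285403) - 3006) = 1/(sqrt(-87933) - 3006) = 1/(I*sqrt(87933) - 3006) = 1/(-3006 + I*sqrt(87933))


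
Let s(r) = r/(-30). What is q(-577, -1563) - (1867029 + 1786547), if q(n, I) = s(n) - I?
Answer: -109559813/30 ≈ -3.6520e+6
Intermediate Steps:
s(r) = -r/30 (s(r) = r*(-1/30) = -r/30)
q(n, I) = -I - n/30 (q(n, I) = -n/30 - I = -I - n/30)
q(-577, -1563) - (1867029 + 1786547) = (-1*(-1563) - 1/30*(-577)) - (1867029 + 1786547) = (1563 + 577/30) - 1*3653576 = 47467/30 - 3653576 = -109559813/30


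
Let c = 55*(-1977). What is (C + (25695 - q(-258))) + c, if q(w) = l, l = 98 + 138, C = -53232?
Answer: -136508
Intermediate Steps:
c = -108735
l = 236
q(w) = 236
(C + (25695 - q(-258))) + c = (-53232 + (25695 - 1*236)) - 108735 = (-53232 + (25695 - 236)) - 108735 = (-53232 + 25459) - 108735 = -27773 - 108735 = -136508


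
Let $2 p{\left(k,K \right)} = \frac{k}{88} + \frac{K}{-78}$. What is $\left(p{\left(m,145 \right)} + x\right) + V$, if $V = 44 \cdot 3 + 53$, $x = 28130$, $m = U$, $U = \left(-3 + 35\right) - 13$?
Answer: $\frac{194348521}{6864} \approx 28314.0$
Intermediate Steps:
$U = 19$ ($U = 32 - 13 = 19$)
$m = 19$
$p{\left(k,K \right)} = - \frac{K}{156} + \frac{k}{176}$ ($p{\left(k,K \right)} = \frac{\frac{k}{88} + \frac{K}{-78}}{2} = \frac{k \frac{1}{88} + K \left(- \frac{1}{78}\right)}{2} = \frac{\frac{k}{88} - \frac{K}{78}}{2} = \frac{- \frac{K}{78} + \frac{k}{88}}{2} = - \frac{K}{156} + \frac{k}{176}$)
$V = 185$ ($V = 132 + 53 = 185$)
$\left(p{\left(m,145 \right)} + x\right) + V = \left(\left(\left(- \frac{1}{156}\right) 145 + \frac{1}{176} \cdot 19\right) + 28130\right) + 185 = \left(\left(- \frac{145}{156} + \frac{19}{176}\right) + 28130\right) + 185 = \left(- \frac{5639}{6864} + 28130\right) + 185 = \frac{193078681}{6864} + 185 = \frac{194348521}{6864}$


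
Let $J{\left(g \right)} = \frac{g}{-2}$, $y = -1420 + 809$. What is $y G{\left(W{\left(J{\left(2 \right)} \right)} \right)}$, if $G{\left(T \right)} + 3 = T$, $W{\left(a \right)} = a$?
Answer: $2444$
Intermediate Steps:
$y = -611$
$J{\left(g \right)} = - \frac{g}{2}$ ($J{\left(g \right)} = g \left(- \frac{1}{2}\right) = - \frac{g}{2}$)
$G{\left(T \right)} = -3 + T$
$y G{\left(W{\left(J{\left(2 \right)} \right)} \right)} = - 611 \left(-3 - 1\right) = \left(-611\right) \left(-4\right) = 2444$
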